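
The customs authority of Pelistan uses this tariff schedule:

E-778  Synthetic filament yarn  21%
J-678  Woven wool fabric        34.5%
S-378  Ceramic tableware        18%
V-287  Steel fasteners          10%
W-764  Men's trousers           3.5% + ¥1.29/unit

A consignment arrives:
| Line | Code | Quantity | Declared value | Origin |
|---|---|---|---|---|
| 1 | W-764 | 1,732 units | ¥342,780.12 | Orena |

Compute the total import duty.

¥14,231.58

Line 1 (W-764, Orena, 1,732 units, ¥342,780.12):
Base rate for W-764 is 3.5% + ¥1.29/unit.
Duty = ¥342,780.12 × 3.5% + 1,732 × ¥1.29 = ¥14,231.58.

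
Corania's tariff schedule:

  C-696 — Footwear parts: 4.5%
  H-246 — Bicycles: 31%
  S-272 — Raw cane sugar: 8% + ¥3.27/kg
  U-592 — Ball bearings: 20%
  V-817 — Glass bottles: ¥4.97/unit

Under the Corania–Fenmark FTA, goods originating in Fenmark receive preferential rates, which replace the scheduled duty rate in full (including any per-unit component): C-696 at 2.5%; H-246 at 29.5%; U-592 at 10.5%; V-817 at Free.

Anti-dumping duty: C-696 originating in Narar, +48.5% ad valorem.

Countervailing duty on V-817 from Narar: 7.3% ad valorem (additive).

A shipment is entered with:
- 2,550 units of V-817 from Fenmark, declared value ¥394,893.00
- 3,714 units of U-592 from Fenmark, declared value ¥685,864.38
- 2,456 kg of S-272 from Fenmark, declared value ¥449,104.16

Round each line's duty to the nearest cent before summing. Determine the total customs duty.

¥115,975.21

Line 1 (V-817, Fenmark, 2,550 units, ¥394,893.00):
Base rate for V-817 is ¥4.97/unit.
Origin Fenmark qualifies under the Corania–Fenmark agreement and V-817 is covered: preferential rate Free applies instead.
The additional-duty order on V-817 targets Narar, not Fenmark; it does not apply.
Duty = ¥394,893.00 × 0% = ¥0.00.
Line 2 (U-592, Fenmark, 3,714 units, ¥685,864.38):
Base rate for U-592 is 20%.
Origin Fenmark qualifies under the Corania–Fenmark agreement and U-592 is covered: preferential rate 10.5% applies instead.
Duty = ¥685,864.38 × 10.5% = ¥72,015.76.
Line 3 (S-272, Fenmark, 2,456 kg, ¥449,104.16):
Base rate for S-272 is 8% + ¥3.27/kg.
Origin Fenmark is the FTA partner but S-272 is not on the preference list; base rate stands.
Duty = ¥449,104.16 × 8% + 2,456 × ¥3.27 = ¥43,959.45.
Total = ¥0.00 + ¥72,015.76 + ¥43,959.45 = ¥115,975.21.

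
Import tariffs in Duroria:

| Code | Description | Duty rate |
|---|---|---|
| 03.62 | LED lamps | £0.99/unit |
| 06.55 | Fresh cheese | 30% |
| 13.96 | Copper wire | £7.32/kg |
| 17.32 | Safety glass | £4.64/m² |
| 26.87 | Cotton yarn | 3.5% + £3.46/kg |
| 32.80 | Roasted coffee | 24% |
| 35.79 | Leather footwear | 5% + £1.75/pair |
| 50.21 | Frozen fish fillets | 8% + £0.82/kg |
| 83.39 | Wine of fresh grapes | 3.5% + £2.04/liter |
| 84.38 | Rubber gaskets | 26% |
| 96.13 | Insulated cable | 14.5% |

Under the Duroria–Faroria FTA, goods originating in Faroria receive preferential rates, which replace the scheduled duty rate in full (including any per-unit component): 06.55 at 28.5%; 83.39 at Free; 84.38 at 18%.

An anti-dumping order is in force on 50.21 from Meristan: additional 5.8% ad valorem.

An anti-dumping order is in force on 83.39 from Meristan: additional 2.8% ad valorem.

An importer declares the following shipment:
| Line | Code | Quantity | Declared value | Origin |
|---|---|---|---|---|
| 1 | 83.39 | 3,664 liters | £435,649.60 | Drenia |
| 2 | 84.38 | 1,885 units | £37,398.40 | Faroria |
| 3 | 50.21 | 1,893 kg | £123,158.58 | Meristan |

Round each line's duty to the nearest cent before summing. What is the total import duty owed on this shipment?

£48,002.15

Line 1 (83.39, Drenia, 3,664 liters, £435,649.60):
Base rate for 83.39 is 3.5% + £2.04/liter.
83.39 has an FTA preferential rate, but origin Drenia is not Faroria; base rate stands.
The additional-duty order on 83.39 targets Meristan, not Drenia; it does not apply.
Duty = £435,649.60 × 3.5% + 3,664 × £2.04 = £22,722.30.
Line 2 (84.38, Faroria, 1,885 units, £37,398.40):
Base rate for 84.38 is 26%.
Origin Faroria qualifies under the Duroria–Faroria agreement and 84.38 is covered: preferential rate 18% applies instead.
Duty = £37,398.40 × 18% = £6,731.71.
Line 3 (50.21, Meristan, 1,893 kg, £123,158.58):
Base rate for 50.21 is 8% + £0.82/kg.
Additional duty on 50.21 from Meristan: +5.8%. Applied ad valorem rate: 8% + 5.8% = 13.8%.
Duty = £123,158.58 × 13.8% + 1,893 × £0.82 = £18,548.14.
Total = £22,722.30 + £6,731.71 + £18,548.14 = £48,002.15.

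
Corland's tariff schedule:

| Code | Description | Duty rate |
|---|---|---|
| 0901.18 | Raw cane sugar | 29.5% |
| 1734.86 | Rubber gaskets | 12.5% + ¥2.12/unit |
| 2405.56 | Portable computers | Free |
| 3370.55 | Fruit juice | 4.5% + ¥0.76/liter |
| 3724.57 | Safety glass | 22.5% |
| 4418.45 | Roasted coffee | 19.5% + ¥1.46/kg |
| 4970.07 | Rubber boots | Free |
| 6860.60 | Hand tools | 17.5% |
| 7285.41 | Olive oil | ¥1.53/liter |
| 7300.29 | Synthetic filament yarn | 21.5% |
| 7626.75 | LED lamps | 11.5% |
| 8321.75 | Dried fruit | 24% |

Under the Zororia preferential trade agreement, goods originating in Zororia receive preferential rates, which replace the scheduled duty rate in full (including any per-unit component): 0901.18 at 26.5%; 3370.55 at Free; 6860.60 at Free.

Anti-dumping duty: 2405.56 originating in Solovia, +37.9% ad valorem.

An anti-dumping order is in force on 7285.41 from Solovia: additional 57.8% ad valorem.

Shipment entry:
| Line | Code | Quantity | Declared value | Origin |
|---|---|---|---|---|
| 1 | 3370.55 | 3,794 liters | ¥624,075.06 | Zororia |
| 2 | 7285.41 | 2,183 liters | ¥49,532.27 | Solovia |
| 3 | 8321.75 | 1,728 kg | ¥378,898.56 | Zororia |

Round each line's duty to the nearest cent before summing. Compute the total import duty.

Line 1 (3370.55, Zororia, 3,794 liters, ¥624,075.06):
Base rate for 3370.55 is 4.5% + ¥0.76/liter.
Origin Zororia qualifies under the Corland–Zororia agreement and 3370.55 is covered: preferential rate Free applies instead.
Duty = ¥624,075.06 × 0% = ¥0.00.
Line 2 (7285.41, Solovia, 2,183 liters, ¥49,532.27):
Base rate for 7285.41 is ¥1.53/liter.
Additional duty on 7285.41 from Solovia: +57.8% ad valorem. Applied ad valorem rate = 57.8%.
Duty = ¥49,532.27 × 57.8% + 2,183 × ¥1.53 = ¥31,969.64.
Line 3 (8321.75, Zororia, 1,728 kg, ¥378,898.56):
Base rate for 8321.75 is 24%.
Origin Zororia is the FTA partner but 8321.75 is not on the preference list; base rate stands.
Duty = ¥378,898.56 × 24% = ¥90,935.65.
Total = ¥0.00 + ¥31,969.64 + ¥90,935.65 = ¥122,905.29.

¥122,905.29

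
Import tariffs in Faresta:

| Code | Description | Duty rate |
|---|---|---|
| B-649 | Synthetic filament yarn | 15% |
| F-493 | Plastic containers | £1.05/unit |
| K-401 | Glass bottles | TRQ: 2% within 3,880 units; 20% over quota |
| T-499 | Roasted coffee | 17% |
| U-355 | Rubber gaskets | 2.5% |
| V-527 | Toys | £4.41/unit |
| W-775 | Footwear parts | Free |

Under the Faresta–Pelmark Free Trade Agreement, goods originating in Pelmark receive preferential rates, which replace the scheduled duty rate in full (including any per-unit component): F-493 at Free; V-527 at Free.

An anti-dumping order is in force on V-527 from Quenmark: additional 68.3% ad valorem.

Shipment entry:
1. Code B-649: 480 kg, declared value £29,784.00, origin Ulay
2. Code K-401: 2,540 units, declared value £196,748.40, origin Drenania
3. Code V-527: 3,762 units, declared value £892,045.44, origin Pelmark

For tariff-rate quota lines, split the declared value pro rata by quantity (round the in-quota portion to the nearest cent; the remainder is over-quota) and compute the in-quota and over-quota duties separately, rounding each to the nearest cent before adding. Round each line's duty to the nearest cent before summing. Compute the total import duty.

Line 1 (B-649, Ulay, 480 kg, £29,784.00):
Base rate for B-649 is 15%.
Duty = £29,784.00 × 15% = £4,467.60.
Line 2 (K-401, Drenania, 2,540 units, £196,748.40):
Code K-401 is under a tariff-rate quota (threshold 3,880 units). Quantity 2,540 units is within the quota, so the in-quota rate 2% applies to the full value.
Duty = £196,748.40 × 2% = £3,934.97.
Line 3 (V-527, Pelmark, 3,762 units, £892,045.44):
Base rate for V-527 is £4.41/unit.
Origin Pelmark qualifies under the Faresta–Pelmark agreement and V-527 is covered: preferential rate Free applies instead.
The additional-duty order on V-527 targets Quenmark, not Pelmark; it does not apply.
Duty = £892,045.44 × 0% = £0.00.
Total = £4,467.60 + £3,934.97 + £0.00 = £8,402.57.

£8,402.57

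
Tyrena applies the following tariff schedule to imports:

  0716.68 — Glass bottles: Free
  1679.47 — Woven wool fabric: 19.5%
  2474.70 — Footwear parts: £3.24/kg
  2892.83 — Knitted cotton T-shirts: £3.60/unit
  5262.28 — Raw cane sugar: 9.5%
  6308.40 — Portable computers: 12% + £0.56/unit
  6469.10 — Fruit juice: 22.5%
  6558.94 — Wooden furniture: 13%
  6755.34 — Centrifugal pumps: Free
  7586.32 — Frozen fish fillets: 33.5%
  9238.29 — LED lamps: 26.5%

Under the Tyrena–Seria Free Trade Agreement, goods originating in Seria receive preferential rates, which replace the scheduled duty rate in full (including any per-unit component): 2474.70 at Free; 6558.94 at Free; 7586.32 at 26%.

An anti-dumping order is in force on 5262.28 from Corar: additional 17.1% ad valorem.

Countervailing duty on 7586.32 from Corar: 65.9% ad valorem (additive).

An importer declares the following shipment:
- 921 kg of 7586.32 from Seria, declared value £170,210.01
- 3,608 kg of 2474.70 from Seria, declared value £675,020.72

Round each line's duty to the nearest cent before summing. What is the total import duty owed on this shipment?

£44,254.60

Line 1 (7586.32, Seria, 921 kg, £170,210.01):
Base rate for 7586.32 is 33.5%.
Origin Seria qualifies under the Tyrena–Seria agreement and 7586.32 is covered: preferential rate 26% applies instead.
The additional-duty order on 7586.32 targets Corar, not Seria; it does not apply.
Duty = £170,210.01 × 26% = £44,254.60.
Line 2 (2474.70, Seria, 3,608 kg, £675,020.72):
Base rate for 2474.70 is £3.24/kg.
Origin Seria qualifies under the Tyrena–Seria agreement and 2474.70 is covered: preferential rate Free applies instead.
Duty = £675,020.72 × 0% = £0.00.
Total = £44,254.60 + £0.00 = £44,254.60.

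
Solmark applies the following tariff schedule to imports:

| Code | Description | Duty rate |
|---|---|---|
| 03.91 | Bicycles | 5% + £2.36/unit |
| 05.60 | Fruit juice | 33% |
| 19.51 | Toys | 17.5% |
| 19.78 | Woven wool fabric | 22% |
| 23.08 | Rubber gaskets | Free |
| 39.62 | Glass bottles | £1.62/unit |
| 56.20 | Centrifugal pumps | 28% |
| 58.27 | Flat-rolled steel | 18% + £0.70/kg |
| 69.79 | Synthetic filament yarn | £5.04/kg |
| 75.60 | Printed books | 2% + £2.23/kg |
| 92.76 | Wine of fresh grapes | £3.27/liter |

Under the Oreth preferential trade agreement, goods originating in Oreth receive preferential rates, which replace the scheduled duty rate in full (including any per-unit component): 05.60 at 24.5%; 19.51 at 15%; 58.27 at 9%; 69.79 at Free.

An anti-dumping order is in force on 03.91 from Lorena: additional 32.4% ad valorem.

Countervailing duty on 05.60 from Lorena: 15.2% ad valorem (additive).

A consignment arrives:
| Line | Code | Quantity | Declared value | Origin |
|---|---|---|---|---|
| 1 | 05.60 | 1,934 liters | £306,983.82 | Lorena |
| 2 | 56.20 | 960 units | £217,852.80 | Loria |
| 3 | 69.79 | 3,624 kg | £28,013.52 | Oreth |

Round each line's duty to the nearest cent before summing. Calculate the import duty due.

Line 1 (05.60, Lorena, 1,934 liters, £306,983.82):
Base rate for 05.60 is 33%.
05.60 has an FTA preferential rate, but origin Lorena is not Oreth; base rate stands.
Additional duty on 05.60 from Lorena: +15.2%. Applied ad valorem rate: 33% + 15.2% = 48.2%.
Duty = £306,983.82 × 48.2% = £147,966.20.
Line 2 (56.20, Loria, 960 units, £217,852.80):
Base rate for 56.20 is 28%.
Duty = £217,852.80 × 28% = £60,998.78.
Line 3 (69.79, Oreth, 3,624 kg, £28,013.52):
Base rate for 69.79 is £5.04/kg.
Origin Oreth qualifies under the Solmark–Oreth agreement and 69.79 is covered: preferential rate Free applies instead.
Duty = £28,013.52 × 0% = £0.00.
Total = £147,966.20 + £60,998.78 + £0.00 = £208,964.98.

£208,964.98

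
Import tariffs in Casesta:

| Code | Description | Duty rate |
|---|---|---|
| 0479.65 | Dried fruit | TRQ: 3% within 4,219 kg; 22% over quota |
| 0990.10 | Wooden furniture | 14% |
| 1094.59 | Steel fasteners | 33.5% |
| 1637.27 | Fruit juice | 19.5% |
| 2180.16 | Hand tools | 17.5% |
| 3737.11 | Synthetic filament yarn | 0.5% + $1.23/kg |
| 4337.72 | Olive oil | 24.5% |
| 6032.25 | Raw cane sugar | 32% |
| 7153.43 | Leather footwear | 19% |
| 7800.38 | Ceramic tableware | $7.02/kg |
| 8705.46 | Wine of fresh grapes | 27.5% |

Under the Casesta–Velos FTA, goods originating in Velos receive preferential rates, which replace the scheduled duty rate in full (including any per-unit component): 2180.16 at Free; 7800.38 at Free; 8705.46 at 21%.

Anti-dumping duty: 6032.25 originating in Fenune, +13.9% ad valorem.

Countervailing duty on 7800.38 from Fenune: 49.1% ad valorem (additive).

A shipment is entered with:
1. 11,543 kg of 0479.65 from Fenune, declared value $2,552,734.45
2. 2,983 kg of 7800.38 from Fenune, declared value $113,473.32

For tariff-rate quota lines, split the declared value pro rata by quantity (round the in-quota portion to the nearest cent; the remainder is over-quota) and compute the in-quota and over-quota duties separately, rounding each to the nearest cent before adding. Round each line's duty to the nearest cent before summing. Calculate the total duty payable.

Line 1 (0479.65, Fenune, 11,543 kg, $2,552,734.45):
Code 0479.65 is under a tariff-rate quota (threshold 4,219 kg). In-quota: 4,219 kg at 3%; over-quota: 7,324 kg at 22%.
Pro-rata value split: in-quota = $2,552,734.45 × 4,219/11,543 = $933,031.85; over-quota = $2,552,734.45 − $933,031.85 = $1,619,702.60.
In-quota duty = $933,031.85 × 3% = $27,990.96. Over-quota duty = $1,619,702.60 × 22% = $356,334.57.
Line duty = $27,990.96 + $356,334.57 = $384,325.53.
Line 2 (7800.38, Fenune, 2,983 kg, $113,473.32):
Base rate for 7800.38 is $7.02/kg.
7800.38 has an FTA preferential rate, but origin Fenune is not Velos; base rate stands.
Additional duty on 7800.38 from Fenune: +49.1% ad valorem. Applied ad valorem rate = 49.1%.
Duty = $113,473.32 × 49.1% + 2,983 × $7.02 = $76,656.06.
Total = $384,325.53 + $76,656.06 = $460,981.59.

$460,981.59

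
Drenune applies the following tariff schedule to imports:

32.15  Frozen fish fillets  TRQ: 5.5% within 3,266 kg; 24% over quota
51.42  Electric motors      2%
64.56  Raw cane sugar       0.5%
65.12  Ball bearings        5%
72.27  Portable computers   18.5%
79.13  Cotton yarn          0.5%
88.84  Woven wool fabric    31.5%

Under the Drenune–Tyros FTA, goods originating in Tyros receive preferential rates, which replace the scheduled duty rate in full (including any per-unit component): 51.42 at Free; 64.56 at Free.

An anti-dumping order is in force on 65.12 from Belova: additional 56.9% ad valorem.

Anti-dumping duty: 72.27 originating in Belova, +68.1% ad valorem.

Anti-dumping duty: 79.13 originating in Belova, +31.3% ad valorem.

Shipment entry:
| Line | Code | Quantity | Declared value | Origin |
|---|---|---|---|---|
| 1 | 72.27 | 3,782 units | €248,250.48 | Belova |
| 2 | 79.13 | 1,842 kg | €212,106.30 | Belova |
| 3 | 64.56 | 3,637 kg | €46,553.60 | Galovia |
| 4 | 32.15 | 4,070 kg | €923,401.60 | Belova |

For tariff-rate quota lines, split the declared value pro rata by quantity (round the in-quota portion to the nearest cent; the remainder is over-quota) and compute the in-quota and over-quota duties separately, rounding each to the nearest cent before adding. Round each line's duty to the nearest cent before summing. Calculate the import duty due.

€367,200.70

Line 1 (72.27, Belova, 3,782 units, €248,250.48):
Base rate for 72.27 is 18.5%.
Additional duty on 72.27 from Belova: +68.1%. Applied ad valorem rate: 18.5% + 68.1% = 86.6%.
Duty = €248,250.48 × 86.6% = €214,984.92.
Line 2 (79.13, Belova, 1,842 kg, €212,106.30):
Base rate for 79.13 is 0.5%.
Additional duty on 79.13 from Belova: +31.3%. Applied ad valorem rate: 0.5% + 31.3% = 31.8%.
Duty = €212,106.30 × 31.8% = €67,449.80.
Line 3 (64.56, Galovia, 3,637 kg, €46,553.60):
Base rate for 64.56 is 0.5%.
64.56 has an FTA preferential rate, but origin Galovia is not Tyros; base rate stands.
Duty = €46,553.60 × 0.5% = €232.77.
Line 4 (32.15, Belova, 4,070 kg, €923,401.60):
Code 32.15 is under a tariff-rate quota (threshold 3,266 kg). In-quota: 3,266 kg at 5.5%; over-quota: 804 kg at 24%.
Pro-rata value split: in-quota = €923,401.60 × 3,266/4,070 = €740,990.08; over-quota = €923,401.60 − €740,990.08 = €182,411.52.
In-quota duty = €740,990.08 × 5.5% = €40,754.45. Over-quota duty = €182,411.52 × 24% = €43,778.76.
Line duty = €40,754.45 + €43,778.76 = €84,533.21.
Total = €214,984.92 + €67,449.80 + €232.77 + €84,533.21 = €367,200.70.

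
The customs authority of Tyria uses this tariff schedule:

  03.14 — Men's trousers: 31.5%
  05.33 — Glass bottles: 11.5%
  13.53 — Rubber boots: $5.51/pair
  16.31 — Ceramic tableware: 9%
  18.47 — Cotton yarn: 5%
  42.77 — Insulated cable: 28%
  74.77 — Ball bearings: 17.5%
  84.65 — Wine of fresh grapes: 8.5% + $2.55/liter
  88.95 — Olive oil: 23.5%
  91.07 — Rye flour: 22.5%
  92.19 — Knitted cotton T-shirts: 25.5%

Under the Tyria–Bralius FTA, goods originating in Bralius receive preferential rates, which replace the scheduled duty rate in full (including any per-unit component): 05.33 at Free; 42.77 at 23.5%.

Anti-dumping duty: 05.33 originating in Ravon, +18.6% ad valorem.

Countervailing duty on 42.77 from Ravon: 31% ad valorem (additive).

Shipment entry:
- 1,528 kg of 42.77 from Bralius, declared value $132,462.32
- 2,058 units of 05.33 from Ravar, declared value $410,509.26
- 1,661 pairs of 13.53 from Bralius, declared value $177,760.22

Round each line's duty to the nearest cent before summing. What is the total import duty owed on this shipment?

$87,489.32

Line 1 (42.77, Bralius, 1,528 kg, $132,462.32):
Base rate for 42.77 is 28%.
Origin Bralius qualifies under the Tyria–Bralius agreement and 42.77 is covered: preferential rate 23.5% applies instead.
The additional-duty order on 42.77 targets Ravon, not Bralius; it does not apply.
Duty = $132,462.32 × 23.5% = $31,128.65.
Line 2 (05.33, Ravar, 2,058 units, $410,509.26):
Base rate for 05.33 is 11.5%.
05.33 has an FTA preferential rate, but origin Ravar is not Bralius; base rate stands.
The additional-duty order on 05.33 targets Ravon, not Ravar; it does not apply.
Duty = $410,509.26 × 11.5% = $47,208.56.
Line 3 (13.53, Bralius, 1,661 pairs, $177,760.22):
Base rate for 13.53 is $5.51/pair.
Origin Bralius is the FTA partner but 13.53 is not on the preference list; base rate stands.
Duty = 1,661 × $5.51 = $9,152.11.
Total = $31,128.65 + $47,208.56 + $9,152.11 = $87,489.32.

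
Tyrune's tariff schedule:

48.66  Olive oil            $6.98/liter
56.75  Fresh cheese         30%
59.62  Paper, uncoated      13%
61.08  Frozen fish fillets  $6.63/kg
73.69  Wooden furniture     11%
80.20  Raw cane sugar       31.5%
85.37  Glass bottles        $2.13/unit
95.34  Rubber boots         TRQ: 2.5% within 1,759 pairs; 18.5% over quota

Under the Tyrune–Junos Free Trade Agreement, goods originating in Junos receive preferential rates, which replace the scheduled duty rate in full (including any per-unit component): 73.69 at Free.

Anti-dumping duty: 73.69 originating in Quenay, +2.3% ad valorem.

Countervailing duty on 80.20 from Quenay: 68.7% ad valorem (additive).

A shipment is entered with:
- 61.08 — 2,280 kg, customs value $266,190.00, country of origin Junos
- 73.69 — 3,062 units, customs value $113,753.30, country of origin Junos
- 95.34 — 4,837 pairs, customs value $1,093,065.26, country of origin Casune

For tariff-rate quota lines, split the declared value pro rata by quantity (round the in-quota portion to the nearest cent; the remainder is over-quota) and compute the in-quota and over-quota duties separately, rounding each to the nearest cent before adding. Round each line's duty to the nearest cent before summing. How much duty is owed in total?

$153,733.66

Line 1 (61.08, Junos, 2,280 kg, $266,190.00):
Base rate for 61.08 is $6.63/kg.
Origin Junos is the FTA partner but 61.08 is not on the preference list; base rate stands.
Duty = 2,280 × $6.63 = $15,116.40.
Line 2 (73.69, Junos, 3,062 units, $113,753.30):
Base rate for 73.69 is 11%.
Origin Junos qualifies under the Tyrune–Junos agreement and 73.69 is covered: preferential rate Free applies instead.
The additional-duty order on 73.69 targets Quenay, not Junos; it does not apply.
Duty = $113,753.30 × 0% = $0.00.
Line 3 (95.34, Casune, 4,837 pairs, $1,093,065.26):
Code 95.34 is under a tariff-rate quota (threshold 1,759 pairs). In-quota: 1,759 pairs at 2.5%; over-quota: 3,078 pairs at 18.5%.
Pro-rata value split: in-quota = $1,093,065.26 × 1,759/4,837 = $397,498.82; over-quota = $1,093,065.26 − $397,498.82 = $695,566.44.
In-quota duty = $397,498.82 × 2.5% = $9,937.47. Over-quota duty = $695,566.44 × 18.5% = $128,679.79.
Line duty = $9,937.47 + $128,679.79 = $138,617.26.
Total = $15,116.40 + $0.00 + $138,617.26 = $153,733.66.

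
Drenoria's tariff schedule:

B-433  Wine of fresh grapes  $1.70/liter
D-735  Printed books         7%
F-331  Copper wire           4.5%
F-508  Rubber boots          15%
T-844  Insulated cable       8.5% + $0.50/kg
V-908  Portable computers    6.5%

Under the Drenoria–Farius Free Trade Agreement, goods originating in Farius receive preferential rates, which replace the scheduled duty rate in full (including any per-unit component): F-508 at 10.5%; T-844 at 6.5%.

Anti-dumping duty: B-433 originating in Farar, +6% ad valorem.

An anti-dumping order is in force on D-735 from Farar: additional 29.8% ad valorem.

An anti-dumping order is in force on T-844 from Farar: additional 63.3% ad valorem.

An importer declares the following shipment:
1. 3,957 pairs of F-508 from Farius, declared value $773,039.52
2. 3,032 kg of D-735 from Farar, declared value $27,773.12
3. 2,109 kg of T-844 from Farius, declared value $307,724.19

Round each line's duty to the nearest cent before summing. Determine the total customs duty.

$111,391.73

Line 1 (F-508, Farius, 3,957 pairs, $773,039.52):
Base rate for F-508 is 15%.
Origin Farius qualifies under the Drenoria–Farius agreement and F-508 is covered: preferential rate 10.5% applies instead.
Duty = $773,039.52 × 10.5% = $81,169.15.
Line 2 (D-735, Farar, 3,032 kg, $27,773.12):
Base rate for D-735 is 7%.
Additional duty on D-735 from Farar: +29.8%. Applied ad valorem rate: 7% + 29.8% = 36.8%.
Duty = $27,773.12 × 36.8% = $10,220.51.
Line 3 (T-844, Farius, 2,109 kg, $307,724.19):
Base rate for T-844 is 8.5% + $0.50/kg.
Origin Farius qualifies under the Drenoria–Farius agreement and T-844 is covered: preferential rate 6.5% applies instead.
The additional-duty order on T-844 targets Farar, not Farius; it does not apply.
Duty = $307,724.19 × 6.5% = $20,002.07.
Total = $81,169.15 + $10,220.51 + $20,002.07 = $111,391.73.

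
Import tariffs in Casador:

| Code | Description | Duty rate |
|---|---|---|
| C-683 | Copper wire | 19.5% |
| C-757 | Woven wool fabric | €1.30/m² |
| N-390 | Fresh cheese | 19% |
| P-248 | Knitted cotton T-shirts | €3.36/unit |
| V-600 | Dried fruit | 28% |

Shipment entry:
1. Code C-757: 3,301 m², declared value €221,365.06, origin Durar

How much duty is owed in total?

Line 1 (C-757, Durar, 3,301 m², €221,365.06):
Base rate for C-757 is €1.30/m².
Duty = 3,301 × €1.30 = €4,291.30.

€4,291.30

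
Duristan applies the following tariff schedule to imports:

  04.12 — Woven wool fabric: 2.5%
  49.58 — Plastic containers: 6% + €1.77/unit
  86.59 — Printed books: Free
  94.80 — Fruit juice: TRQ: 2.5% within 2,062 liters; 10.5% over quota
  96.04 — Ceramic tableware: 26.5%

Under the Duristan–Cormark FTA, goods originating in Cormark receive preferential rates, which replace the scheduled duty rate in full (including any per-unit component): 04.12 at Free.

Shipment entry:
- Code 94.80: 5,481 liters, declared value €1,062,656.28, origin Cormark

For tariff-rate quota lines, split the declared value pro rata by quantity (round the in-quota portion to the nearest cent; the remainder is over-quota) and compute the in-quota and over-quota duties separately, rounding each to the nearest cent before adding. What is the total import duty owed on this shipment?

Line 1 (94.80, Cormark, 5,481 liters, €1,062,656.28):
Code 94.80 is under a tariff-rate quota (threshold 2,062 liters). In-quota: 2,062 liters at 2.5%; over-quota: 3,419 liters at 10.5%.
Pro-rata value split: in-quota = €1,062,656.28 × 2,062/5,481 = €399,780.56; over-quota = €1,062,656.28 − €399,780.56 = €662,875.72.
In-quota duty = €399,780.56 × 2.5% = €9,994.51. Over-quota duty = €662,875.72 × 10.5% = €69,601.95.
Line duty = €9,994.51 + €69,601.95 = €79,596.46.

€79,596.46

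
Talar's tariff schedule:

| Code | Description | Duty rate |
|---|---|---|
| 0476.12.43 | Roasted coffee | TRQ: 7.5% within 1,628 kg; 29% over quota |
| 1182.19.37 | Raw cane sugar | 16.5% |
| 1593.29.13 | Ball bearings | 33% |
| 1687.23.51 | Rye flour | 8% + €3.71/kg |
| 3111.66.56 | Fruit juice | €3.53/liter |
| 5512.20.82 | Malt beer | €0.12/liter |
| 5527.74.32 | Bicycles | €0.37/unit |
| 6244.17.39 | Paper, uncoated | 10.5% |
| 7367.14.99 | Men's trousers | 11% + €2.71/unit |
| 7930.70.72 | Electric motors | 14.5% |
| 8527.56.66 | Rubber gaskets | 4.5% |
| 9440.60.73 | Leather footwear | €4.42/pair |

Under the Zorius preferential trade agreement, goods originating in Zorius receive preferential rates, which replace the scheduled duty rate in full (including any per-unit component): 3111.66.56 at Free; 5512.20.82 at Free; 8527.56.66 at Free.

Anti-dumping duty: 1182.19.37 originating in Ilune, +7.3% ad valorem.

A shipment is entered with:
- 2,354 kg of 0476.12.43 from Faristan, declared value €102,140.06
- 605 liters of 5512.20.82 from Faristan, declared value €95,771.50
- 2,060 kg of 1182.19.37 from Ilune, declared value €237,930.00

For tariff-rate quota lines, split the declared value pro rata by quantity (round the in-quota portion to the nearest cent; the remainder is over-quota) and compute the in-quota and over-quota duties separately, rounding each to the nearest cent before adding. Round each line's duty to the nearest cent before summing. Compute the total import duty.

Line 1 (0476.12.43, Faristan, 2,354 kg, €102,140.06):
Code 0476.12.43 is under a tariff-rate quota (threshold 1,628 kg). In-quota: 1,628 kg at 7.5%; over-quota: 726 kg at 29%.
Pro-rata value split: in-quota = €102,140.06 × 1,628/2,354 = €70,638.92; over-quota = €102,140.06 − €70,638.92 = €31,501.14.
In-quota duty = €70,638.92 × 7.5% = €5,297.92. Over-quota duty = €31,501.14 × 29% = €9,135.33.
Line duty = €5,297.92 + €9,135.33 = €14,433.25.
Line 2 (5512.20.82, Faristan, 605 liters, €95,771.50):
Base rate for 5512.20.82 is €0.12/liter.
5512.20.82 has an FTA preferential rate, but origin Faristan is not Zorius; base rate stands.
Duty = 605 × €0.12 = €72.60.
Line 3 (1182.19.37, Ilune, 2,060 kg, €237,930.00):
Base rate for 1182.19.37 is 16.5%.
Additional duty on 1182.19.37 from Ilune: +7.3%. Applied ad valorem rate: 16.5% + 7.3% = 23.8%.
Duty = €237,930.00 × 23.8% = €56,627.34.
Total = €14,433.25 + €72.60 + €56,627.34 = €71,133.19.

€71,133.19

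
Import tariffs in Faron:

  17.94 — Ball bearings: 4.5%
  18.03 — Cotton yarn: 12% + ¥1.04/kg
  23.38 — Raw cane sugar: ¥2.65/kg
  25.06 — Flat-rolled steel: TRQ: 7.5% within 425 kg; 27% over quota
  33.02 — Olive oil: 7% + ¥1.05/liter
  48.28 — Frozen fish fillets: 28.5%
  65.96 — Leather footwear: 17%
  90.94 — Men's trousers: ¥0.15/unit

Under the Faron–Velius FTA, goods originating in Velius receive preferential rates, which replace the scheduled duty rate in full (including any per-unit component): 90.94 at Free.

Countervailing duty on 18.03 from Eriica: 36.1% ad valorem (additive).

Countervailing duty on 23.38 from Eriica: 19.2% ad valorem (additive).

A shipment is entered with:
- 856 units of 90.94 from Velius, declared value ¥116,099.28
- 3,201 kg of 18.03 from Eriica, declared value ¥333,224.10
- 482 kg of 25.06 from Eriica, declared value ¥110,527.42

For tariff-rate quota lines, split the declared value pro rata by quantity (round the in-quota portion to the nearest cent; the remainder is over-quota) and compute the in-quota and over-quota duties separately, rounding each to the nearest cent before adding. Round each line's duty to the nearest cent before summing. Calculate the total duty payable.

¥174,448.17

Line 1 (90.94, Velius, 856 units, ¥116,099.28):
Base rate for 90.94 is ¥0.15/unit.
Origin Velius qualifies under the Faron–Velius agreement and 90.94 is covered: preferential rate Free applies instead.
Duty = ¥116,099.28 × 0% = ¥0.00.
Line 2 (18.03, Eriica, 3,201 kg, ¥333,224.10):
Base rate for 18.03 is 12% + ¥1.04/kg.
Additional duty on 18.03 from Eriica: +36.1%. Applied ad valorem rate: 12% + 36.1% = 48.1%.
Duty = ¥333,224.10 × 48.1% + 3,201 × ¥1.04 = ¥163,609.83.
Line 3 (25.06, Eriica, 482 kg, ¥110,527.42):
Code 25.06 is under a tariff-rate quota (threshold 425 kg). In-quota: 425 kg at 7.5%; over-quota: 57 kg at 27%.
Pro-rata value split: in-quota = ¥110,527.42 × 425/482 = ¥97,456.75; over-quota = ¥110,527.42 − ¥97,456.75 = ¥13,070.67.
In-quota duty = ¥97,456.75 × 7.5% = ¥7,309.26. Over-quota duty = ¥13,070.67 × 27% = ¥3,529.08.
Line duty = ¥7,309.26 + ¥3,529.08 = ¥10,838.34.
Total = ¥0.00 + ¥163,609.83 + ¥10,838.34 = ¥174,448.17.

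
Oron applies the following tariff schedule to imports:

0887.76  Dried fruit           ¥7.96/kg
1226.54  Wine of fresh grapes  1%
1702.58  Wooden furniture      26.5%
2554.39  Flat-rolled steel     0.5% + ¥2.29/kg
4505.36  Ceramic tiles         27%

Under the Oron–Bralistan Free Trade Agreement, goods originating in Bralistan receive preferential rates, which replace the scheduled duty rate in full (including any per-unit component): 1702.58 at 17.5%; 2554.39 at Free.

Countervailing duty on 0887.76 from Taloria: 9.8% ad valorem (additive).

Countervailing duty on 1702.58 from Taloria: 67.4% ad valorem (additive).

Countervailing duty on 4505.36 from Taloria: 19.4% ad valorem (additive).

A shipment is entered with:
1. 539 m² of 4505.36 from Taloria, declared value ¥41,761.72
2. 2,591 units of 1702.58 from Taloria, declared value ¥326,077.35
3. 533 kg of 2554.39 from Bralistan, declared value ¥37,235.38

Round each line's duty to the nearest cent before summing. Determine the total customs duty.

Line 1 (4505.36, Taloria, 539 m², ¥41,761.72):
Base rate for 4505.36 is 27%.
Additional duty on 4505.36 from Taloria: +19.4%. Applied ad valorem rate: 27% + 19.4% = 46.4%.
Duty = ¥41,761.72 × 46.4% = ¥19,377.44.
Line 2 (1702.58, Taloria, 2,591 units, ¥326,077.35):
Base rate for 1702.58 is 26.5%.
1702.58 has an FTA preferential rate, but origin Taloria is not Bralistan; base rate stands.
Additional duty on 1702.58 from Taloria: +67.4%. Applied ad valorem rate: 26.5% + 67.4% = 93.9%.
Duty = ¥326,077.35 × 93.9% = ¥306,186.63.
Line 3 (2554.39, Bralistan, 533 kg, ¥37,235.38):
Base rate for 2554.39 is 0.5% + ¥2.29/kg.
Origin Bralistan qualifies under the Oron–Bralistan agreement and 2554.39 is covered: preferential rate Free applies instead.
Duty = ¥37,235.38 × 0% = ¥0.00.
Total = ¥19,377.44 + ¥306,186.63 + ¥0.00 = ¥325,564.07.

¥325,564.07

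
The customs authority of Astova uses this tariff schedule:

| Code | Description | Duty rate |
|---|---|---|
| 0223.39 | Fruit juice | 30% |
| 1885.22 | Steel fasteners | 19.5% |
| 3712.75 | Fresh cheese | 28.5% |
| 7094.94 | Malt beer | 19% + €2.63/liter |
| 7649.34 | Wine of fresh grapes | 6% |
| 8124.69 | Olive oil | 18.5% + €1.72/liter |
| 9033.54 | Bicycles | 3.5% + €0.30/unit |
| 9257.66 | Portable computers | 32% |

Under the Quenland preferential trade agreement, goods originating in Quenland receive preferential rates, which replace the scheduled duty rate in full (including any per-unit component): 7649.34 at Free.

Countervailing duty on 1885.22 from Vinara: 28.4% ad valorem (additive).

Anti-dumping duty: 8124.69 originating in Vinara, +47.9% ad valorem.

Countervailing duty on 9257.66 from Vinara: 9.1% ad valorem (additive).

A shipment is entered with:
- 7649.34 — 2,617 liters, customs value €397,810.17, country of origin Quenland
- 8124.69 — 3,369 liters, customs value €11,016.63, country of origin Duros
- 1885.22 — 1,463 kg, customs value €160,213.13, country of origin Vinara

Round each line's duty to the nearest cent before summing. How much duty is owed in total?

Line 1 (7649.34, Quenland, 2,617 liters, €397,810.17):
Base rate for 7649.34 is 6%.
Origin Quenland qualifies under the Astova–Quenland agreement and 7649.34 is covered: preferential rate Free applies instead.
Duty = €397,810.17 × 0% = €0.00.
Line 2 (8124.69, Duros, 3,369 liters, €11,016.63):
Base rate for 8124.69 is 18.5% + €1.72/liter.
The additional-duty order on 8124.69 targets Vinara, not Duros; it does not apply.
Duty = €11,016.63 × 18.5% + 3,369 × €1.72 = €7,832.76.
Line 3 (1885.22, Vinara, 1,463 kg, €160,213.13):
Base rate for 1885.22 is 19.5%.
Additional duty on 1885.22 from Vinara: +28.4%. Applied ad valorem rate: 19.5% + 28.4% = 47.9%.
Duty = €160,213.13 × 47.9% = €76,742.09.
Total = €0.00 + €7,832.76 + €76,742.09 = €84,574.85.

€84,574.85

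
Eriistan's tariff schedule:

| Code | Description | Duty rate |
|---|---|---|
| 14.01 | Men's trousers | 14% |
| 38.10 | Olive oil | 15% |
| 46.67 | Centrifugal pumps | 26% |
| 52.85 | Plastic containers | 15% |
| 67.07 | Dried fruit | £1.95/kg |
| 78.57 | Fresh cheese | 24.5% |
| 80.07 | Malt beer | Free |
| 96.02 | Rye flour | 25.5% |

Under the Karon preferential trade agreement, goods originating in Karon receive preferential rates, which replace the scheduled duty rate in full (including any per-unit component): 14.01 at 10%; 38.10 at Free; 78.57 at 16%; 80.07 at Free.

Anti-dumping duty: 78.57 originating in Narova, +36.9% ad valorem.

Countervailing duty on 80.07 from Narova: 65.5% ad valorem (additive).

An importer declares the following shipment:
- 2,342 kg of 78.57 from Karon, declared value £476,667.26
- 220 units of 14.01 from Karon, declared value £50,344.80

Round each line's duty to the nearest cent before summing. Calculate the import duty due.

£81,301.24

Line 1 (78.57, Karon, 2,342 kg, £476,667.26):
Base rate for 78.57 is 24.5%.
Origin Karon qualifies under the Eriistan–Karon agreement and 78.57 is covered: preferential rate 16% applies instead.
The additional-duty order on 78.57 targets Narova, not Karon; it does not apply.
Duty = £476,667.26 × 16% = £76,266.76.
Line 2 (14.01, Karon, 220 units, £50,344.80):
Base rate for 14.01 is 14%.
Origin Karon qualifies under the Eriistan–Karon agreement and 14.01 is covered: preferential rate 10% applies instead.
Duty = £50,344.80 × 10% = £5,034.48.
Total = £76,266.76 + £5,034.48 = £81,301.24.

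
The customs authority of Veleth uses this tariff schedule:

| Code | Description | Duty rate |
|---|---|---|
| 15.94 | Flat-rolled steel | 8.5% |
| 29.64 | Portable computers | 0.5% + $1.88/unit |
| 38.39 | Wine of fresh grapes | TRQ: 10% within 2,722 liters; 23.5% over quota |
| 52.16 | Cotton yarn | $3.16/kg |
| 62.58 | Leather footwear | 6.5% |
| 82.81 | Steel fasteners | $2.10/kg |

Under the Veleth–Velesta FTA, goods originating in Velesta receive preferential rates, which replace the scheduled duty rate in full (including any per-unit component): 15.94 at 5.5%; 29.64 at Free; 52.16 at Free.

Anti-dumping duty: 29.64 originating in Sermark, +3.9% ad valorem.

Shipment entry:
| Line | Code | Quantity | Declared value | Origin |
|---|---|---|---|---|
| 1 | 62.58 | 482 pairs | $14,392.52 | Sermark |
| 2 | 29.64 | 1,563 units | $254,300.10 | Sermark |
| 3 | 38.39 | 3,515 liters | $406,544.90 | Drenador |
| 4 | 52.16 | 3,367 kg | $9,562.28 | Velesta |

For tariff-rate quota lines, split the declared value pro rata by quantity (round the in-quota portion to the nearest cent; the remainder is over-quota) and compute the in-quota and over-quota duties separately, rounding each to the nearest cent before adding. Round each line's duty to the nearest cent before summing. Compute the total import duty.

Line 1 (62.58, Sermark, 482 pairs, $14,392.52):
Base rate for 62.58 is 6.5%.
Duty = $14,392.52 × 6.5% = $935.51.
Line 2 (29.64, Sermark, 1,563 units, $254,300.10):
Base rate for 29.64 is 0.5% + $1.88/unit.
29.64 has an FTA preferential rate, but origin Sermark is not Velesta; base rate stands.
Additional duty on 29.64 from Sermark: +3.9%. Applied ad valorem rate: 0.5% + 3.9% = 4.4%.
Duty = $254,300.10 × 4.4% + 1,563 × $1.88 = $14,127.64.
Line 3 (38.39, Drenador, 3,515 liters, $406,544.90):
Code 38.39 is under a tariff-rate quota (threshold 2,722 liters). In-quota: 2,722 liters at 10%; over-quota: 793 liters at 23.5%.
Pro-rata value split: in-quota = $406,544.90 × 2,722/3,515 = $314,826.52; over-quota = $406,544.90 − $314,826.52 = $91,718.38.
In-quota duty = $314,826.52 × 10% = $31,482.65. Over-quota duty = $91,718.38 × 23.5% = $21,553.82.
Line duty = $31,482.65 + $21,553.82 = $53,036.47.
Line 4 (52.16, Velesta, 3,367 kg, $9,562.28):
Base rate for 52.16 is $3.16/kg.
Origin Velesta qualifies under the Veleth–Velesta agreement and 52.16 is covered: preferential rate Free applies instead.
Duty = $9,562.28 × 0% = $0.00.
Total = $935.51 + $14,127.64 + $53,036.47 + $0.00 = $68,099.62.

$68,099.62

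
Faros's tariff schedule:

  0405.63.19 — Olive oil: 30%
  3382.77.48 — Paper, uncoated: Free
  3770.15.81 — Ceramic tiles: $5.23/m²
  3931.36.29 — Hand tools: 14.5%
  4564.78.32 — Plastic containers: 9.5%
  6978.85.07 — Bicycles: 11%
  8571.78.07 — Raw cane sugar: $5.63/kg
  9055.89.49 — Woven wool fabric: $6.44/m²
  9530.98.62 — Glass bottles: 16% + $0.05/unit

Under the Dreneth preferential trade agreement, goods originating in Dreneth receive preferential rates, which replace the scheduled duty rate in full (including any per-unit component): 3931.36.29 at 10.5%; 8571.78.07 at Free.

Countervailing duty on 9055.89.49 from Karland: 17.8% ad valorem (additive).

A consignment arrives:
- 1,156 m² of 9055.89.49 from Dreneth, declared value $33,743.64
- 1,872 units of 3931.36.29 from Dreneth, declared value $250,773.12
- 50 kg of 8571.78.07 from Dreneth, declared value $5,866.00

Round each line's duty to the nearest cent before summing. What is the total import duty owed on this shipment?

Line 1 (9055.89.49, Dreneth, 1,156 m², $33,743.64):
Base rate for 9055.89.49 is $6.44/m².
Origin Dreneth is the FTA partner but 9055.89.49 is not on the preference list; base rate stands.
The additional-duty order on 9055.89.49 targets Karland, not Dreneth; it does not apply.
Duty = 1,156 × $6.44 = $7,444.64.
Line 2 (3931.36.29, Dreneth, 1,872 units, $250,773.12):
Base rate for 3931.36.29 is 14.5%.
Origin Dreneth qualifies under the Faros–Dreneth agreement and 3931.36.29 is covered: preferential rate 10.5% applies instead.
Duty = $250,773.12 × 10.5% = $26,331.18.
Line 3 (8571.78.07, Dreneth, 50 kg, $5,866.00):
Base rate for 8571.78.07 is $5.63/kg.
Origin Dreneth qualifies under the Faros–Dreneth agreement and 8571.78.07 is covered: preferential rate Free applies instead.
Duty = $5,866.00 × 0% = $0.00.
Total = $7,444.64 + $26,331.18 + $0.00 = $33,775.82.

$33,775.82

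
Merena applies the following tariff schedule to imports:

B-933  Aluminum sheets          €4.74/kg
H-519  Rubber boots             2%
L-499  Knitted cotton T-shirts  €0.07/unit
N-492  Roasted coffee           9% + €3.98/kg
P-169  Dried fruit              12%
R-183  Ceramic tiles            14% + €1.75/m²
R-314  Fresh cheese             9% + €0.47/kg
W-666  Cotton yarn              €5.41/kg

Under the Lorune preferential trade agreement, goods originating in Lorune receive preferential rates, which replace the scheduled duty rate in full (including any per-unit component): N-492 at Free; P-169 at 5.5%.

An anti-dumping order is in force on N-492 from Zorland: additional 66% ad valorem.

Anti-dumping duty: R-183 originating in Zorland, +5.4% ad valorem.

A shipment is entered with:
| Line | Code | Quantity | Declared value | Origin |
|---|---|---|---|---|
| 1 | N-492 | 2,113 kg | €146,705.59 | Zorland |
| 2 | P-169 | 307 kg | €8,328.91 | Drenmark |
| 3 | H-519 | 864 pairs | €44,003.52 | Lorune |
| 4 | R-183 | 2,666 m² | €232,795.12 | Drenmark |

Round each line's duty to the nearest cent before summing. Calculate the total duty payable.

€157,575.29

Line 1 (N-492, Zorland, 2,113 kg, €146,705.59):
Base rate for N-492 is 9% + €3.98/kg.
N-492 has an FTA preferential rate, but origin Zorland is not Lorune; base rate stands.
Additional duty on N-492 from Zorland: +66%. Applied ad valorem rate: 9% + 66% = 75%.
Duty = €146,705.59 × 75% + 2,113 × €3.98 = €118,438.93.
Line 2 (P-169, Drenmark, 307 kg, €8,328.91):
Base rate for P-169 is 12%.
P-169 has an FTA preferential rate, but origin Drenmark is not Lorune; base rate stands.
Duty = €8,328.91 × 12% = €999.47.
Line 3 (H-519, Lorune, 864 pairs, €44,003.52):
Base rate for H-519 is 2%.
Origin Lorune is the FTA partner but H-519 is not on the preference list; base rate stands.
Duty = €44,003.52 × 2% = €880.07.
Line 4 (R-183, Drenmark, 2,666 m², €232,795.12):
Base rate for R-183 is 14% + €1.75/m².
The additional-duty order on R-183 targets Zorland, not Drenmark; it does not apply.
Duty = €232,795.12 × 14% + 2,666 × €1.75 = €37,256.82.
Total = €118,438.93 + €999.47 + €880.07 + €37,256.82 = €157,575.29.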